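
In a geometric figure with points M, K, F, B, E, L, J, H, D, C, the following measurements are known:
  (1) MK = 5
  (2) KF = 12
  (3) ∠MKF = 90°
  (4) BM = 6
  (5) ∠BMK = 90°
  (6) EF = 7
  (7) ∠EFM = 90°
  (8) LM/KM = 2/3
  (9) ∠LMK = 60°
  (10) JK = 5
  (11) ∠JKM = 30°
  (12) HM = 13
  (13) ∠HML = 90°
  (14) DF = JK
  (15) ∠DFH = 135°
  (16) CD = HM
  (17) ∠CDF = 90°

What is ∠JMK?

Step 1: By the law of cosines on triangle MKJ: MJ² = 5² + 5² − 2·5·5·cos(30°) = 6.7, so MJ ≈ 2.59.
Step 2: By the inverse law of cosines on triangle JMK: cos(∠JMK) = (2.59² + 5² − 5²) / (2·2.59·5) = 6.7/25.88 = 0.2588, so ∠JMK = 75°.

Therefore, the measure of angle ∠JMK = 75°.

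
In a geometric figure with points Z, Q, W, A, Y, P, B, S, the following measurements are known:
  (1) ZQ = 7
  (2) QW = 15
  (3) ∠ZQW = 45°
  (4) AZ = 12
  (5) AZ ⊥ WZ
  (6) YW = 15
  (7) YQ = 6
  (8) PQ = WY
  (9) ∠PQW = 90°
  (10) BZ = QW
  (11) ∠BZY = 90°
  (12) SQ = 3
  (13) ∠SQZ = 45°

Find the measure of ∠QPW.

From the given relations: PQ = WY = 15.
Step 1: By the law of cosines on triangle PQW: PW² = 15² + 15² − 2·15·15·cos(90°) = 450, so PW = 15·√2.
Step 2: By the inverse law of cosines on triangle QPW: cos(∠QPW) = (15² + (15·√2)² − 15²) / (2·15·15·√2) = 450/636.4 = 0.7071, so ∠QPW = 45°.

Therefore, the measure of angle ∠QPW = 45°.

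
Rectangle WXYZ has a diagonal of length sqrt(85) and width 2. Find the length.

Using the Pythagorean theorem: d^2 = a^2 + b^2
b^2 = d^2 - a^2
b^2 = 85 - 4
b^2 = 81
b = sqrt(81) = 9

9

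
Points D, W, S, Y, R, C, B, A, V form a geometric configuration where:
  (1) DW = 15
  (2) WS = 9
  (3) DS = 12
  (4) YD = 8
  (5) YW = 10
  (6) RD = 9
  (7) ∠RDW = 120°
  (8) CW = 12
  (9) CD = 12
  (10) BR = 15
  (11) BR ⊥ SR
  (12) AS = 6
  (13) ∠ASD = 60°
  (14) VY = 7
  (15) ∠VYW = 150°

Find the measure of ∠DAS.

Step 1: By the law of cosines on triangle ASD: AD² = 6² + 12² − 2·6·12·cos(60°) = 108, so AD = 6·√3.
Step 2: By the inverse law of cosines on triangle DAS: cos(∠DAS) = ((6·√3)² + 6² − 12²) / (2·6·√3·6) = 0/124.71 = 0, so ∠DAS = 90°.

Therefore, the measure of angle ∠DAS = 90°.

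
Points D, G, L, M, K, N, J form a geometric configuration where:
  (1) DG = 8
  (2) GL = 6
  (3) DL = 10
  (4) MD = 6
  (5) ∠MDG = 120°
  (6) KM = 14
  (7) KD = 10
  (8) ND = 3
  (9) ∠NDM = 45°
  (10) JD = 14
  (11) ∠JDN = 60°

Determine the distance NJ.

Step 1: By the law of cosines on triangle NDJ: NJ² = 3² + 14² − 2·3·14·cos(60°) = 163, so NJ = √163.

Therefore, the length of NJ = √163.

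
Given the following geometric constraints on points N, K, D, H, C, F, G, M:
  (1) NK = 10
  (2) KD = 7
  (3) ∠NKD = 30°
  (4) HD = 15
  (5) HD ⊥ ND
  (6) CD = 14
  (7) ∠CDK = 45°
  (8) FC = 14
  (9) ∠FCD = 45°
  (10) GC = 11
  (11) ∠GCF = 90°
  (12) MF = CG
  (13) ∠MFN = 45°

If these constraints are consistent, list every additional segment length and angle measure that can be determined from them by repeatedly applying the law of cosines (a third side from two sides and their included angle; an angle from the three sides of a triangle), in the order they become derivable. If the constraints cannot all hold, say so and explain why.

The constraints are consistent. Derivable facts, in order:
After 1 step:
- DF ≈ 10.72
- FG ≈ 17.8
- KC ≈ 10.32
- ND ≈ 5.27
After 2 steps:
- NH ≈ 15.9
- ∠CDF = 67.5°
- ∠CFD = 67.5°
- ∠CFG = 38.16°
- ∠CGF = 51.84°
- ∠CKD = 106.32°
- ∠DCK = 28.68°
- ∠DNK = 41.63°
- ∠KDN = 108.37°
After 3 steps:
- ∠DHN = 19.35°
- ∠DNH = 70.65°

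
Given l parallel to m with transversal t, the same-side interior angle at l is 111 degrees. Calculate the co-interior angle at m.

Co-interior angles sum to 180: 180 - 111 = 69 degrees.

69 degrees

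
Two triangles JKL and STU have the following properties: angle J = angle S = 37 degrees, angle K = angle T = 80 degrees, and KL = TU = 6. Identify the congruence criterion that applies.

The given information provides:
angle J = angle S = 37 degrees, angle K = angle T = 80 degrees, and KL = TU = 6
This matches the AAS congruence theorem.
Two pairs of corresponding angles and a non-included side are equal (Angle-Angle-Side).

AAS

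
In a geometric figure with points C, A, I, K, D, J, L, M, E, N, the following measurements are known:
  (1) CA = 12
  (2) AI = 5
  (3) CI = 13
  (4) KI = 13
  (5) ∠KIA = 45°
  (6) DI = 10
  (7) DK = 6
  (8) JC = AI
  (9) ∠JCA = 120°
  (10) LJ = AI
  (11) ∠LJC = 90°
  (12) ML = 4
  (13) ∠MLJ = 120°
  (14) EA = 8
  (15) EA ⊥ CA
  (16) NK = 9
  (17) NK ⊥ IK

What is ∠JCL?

From the given relations: JC = AI = 5; LJ = AI = 5.
Step 1: By the law of cosines on triangle CJL: CL² = 5² + 5² − 2·5·5·cos(90°) = 50, so CL = 5·√2.
Step 2: By the inverse law of cosines on triangle JCL: cos(∠JCL) = (5² + (5·√2)² − 5²) / (2·5·5·√2) = 50/70.71 = 0.7071, so ∠JCL = 45°.

Therefore, the measure of angle ∠JCL = 45°.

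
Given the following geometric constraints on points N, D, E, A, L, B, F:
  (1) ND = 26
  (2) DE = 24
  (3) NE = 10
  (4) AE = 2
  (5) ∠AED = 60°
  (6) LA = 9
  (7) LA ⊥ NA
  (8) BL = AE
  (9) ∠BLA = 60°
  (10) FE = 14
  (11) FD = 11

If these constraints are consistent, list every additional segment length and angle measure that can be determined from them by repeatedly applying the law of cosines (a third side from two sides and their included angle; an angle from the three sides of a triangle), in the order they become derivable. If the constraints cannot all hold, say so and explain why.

The constraints are consistent. Derivable facts, in order:
After 1 step:
- AB = √67
- DA = 2·√133
- ∠DEF = 14.36°
- ∠DEN = 90°
- ∠DFE = 147.24°
- ∠DNE = 67.38°
- ∠EDF = 18.4°
- ∠EDN = 22.62°
After 2 steps:
- ∠ABL = 107.78°
- ∠ADE = 4.31°
- ∠BAL = 12.22°
- ∠DAE = 115.69°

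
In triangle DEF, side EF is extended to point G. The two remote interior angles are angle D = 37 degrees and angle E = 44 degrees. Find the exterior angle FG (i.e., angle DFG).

Exterior angle = 37 + 44 = 81 degrees (exterior angle theorem).

81 degrees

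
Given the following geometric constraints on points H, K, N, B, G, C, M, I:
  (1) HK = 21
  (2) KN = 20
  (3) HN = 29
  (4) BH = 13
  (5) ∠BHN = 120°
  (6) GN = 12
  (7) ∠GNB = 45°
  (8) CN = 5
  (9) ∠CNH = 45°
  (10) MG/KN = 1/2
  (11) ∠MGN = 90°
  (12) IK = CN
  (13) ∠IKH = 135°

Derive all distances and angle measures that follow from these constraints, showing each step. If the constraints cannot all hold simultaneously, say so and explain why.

The constraints are consistent.

From the given relations:
  MG = 1/2·KN = 1/2·20 = 10
  IK = CN = 5

Step 1: From HN = 29, NC = 5, and ∠HNC = 45°, by the law of cosines:
  HC² = HN² + NC² - 2·HN·NC·cos(45°) = 841 + 25 - 205.1 = 660.9
  HC ≈ 25.71

Step 2: From HK = 21, KI = 5, and ∠HKI = 135°, by the law of cosines:
  HI² = HK² + KI² - 2·HK·KI·cos(135°) = 441 + 25 + 148.5 = 614.5
  HI ≈ 24.79

Step 3: From NH = 29, HB = 13, and ∠NHB = 120°, by the law of cosines:
  NB² = NH² + HB² - 2·NH·HB·cos(120°) = 841 + 169 + 377 = 1387
  NB ≈ 37.24

Step 4: From NG = 12, GM = 10, and ∠NGM = 90°, by the law of cosines:
  NM² = NG² + GM² - 2·NG·GM·cos(90°) = 144 + 100 - 0 = 244
  NM = 2·√61

Step 5: From HK = 21, HN = 29, KN = 20, by the inverse law of cosines:
  cos(∠KHN) = (HK² + HN² - KN²) / (2·HK·HN)
  ∠KHN = 43.6°

Step 6: From KH = 21, KN = 20, HN = 29, by the inverse law of cosines:
  cos(∠HKN) = (KH² + KN² - HN²) / (2·KH·KN)
  ∠HKN = 90°

Step 7: From NH = 29, NK = 20, HK = 21, by the inverse law of cosines:
  cos(∠HNK) = (NH² + NK² - HK²) / (2·NH·NK)
  ∠HNK = 46.4°

Step 8: From BN = 37.24, NG = 12, and ∠BNG = 45°, by the law of cosines:
  BG² = BN² + NG² - 2·BN·NG·cos(45°) = 1387 + 144 - 632 = 899
  BG ≈ 29.98

Step 9: From HC = 25.71, HN = 29, CN = 5, by the inverse law of cosines:
  cos(∠CHN) = (HC² + HN² - CN²) / (2·HC·HN)
  ∠CHN = 7.9°

Step 10: From HI = 24.79, HK = 21, IK = 5, by the inverse law of cosines:
  cos(∠IHK) = (HI² + HK² - IK²) / (2·HI·HK)
  ∠IHK = 8.2°

Step 11: From NB = 37.24, NH = 29, BH = 13, by the inverse law of cosines:
  cos(∠BNH) = (NB² + NH² - BH²) / (2·NB·NH)
  ∠BNH = 17.6°

Step 12: From NG = 12, NM = 2·√61, GM = 10, by the inverse law of cosines:
  cos(∠GNM) = (NG² + NM² - GM²) / (2·NG·NM)
  ∠GNM = 39.81°

Step 13: From BH = 13, BN = 37.24, HN = 29, by the inverse law of cosines:
  cos(∠HBN) = (BH² + BN² - HN²) / (2·BH·BN)
  ∠HBN = 42.4°

Step 14: From CH = 25.71, CN = 5, HN = 29, by the inverse law of cosines:
  cos(∠HCN) = (CH² + CN² - HN²) / (2·CH·CN)
  ∠HCN = 127.1°

Step 15: From MG = 10, MN = 2·√61, GN = 12, by the inverse law of cosines:
  cos(∠GMN) = (MG² + MN² - GN²) / (2·MG·MN)
  ∠GMN = 50.19°

Step 16: From IH = 24.79, IK = 5, HK = 21, by the inverse law of cosines:
  cos(∠HIK) = (IH² + IK² - HK²) / (2·IH·IK)
  ∠HIK = 36.8°

Step 17: From BG = 29.98, BN = 37.24, GN = 12, by the inverse law of cosines:
  cos(∠GBN) = (BG² + BN² - GN²) / (2·BG·BN)
  ∠GBN = 16.44°

Step 18: From GB = 29.98, GN = 12, BN = 37.24, by the inverse law of cosines:
  cos(∠BGN) = (GB² + GN² - BN²) / (2·GB·GN)
  ∠BGN = 118.56°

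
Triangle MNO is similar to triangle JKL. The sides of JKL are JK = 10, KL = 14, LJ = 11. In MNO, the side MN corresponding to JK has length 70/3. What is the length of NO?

Similar triangles have proportional sides. Setting up the proportion:
MN / JK = NO / KL
70/3 / 10 = NO / 14
NO = 14 * 70/3 / 10 = 98/3.

98/3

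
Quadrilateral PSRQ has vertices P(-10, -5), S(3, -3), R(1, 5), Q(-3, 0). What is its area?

Shoelace: sum of cross terms = 93, Area = (1/2)|93| = 93/2

93/2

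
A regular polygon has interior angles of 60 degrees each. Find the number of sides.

Exterior angle = 180 - 60 = 120. n = 360 / 120 = 3.

3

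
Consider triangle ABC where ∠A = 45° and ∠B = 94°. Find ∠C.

By the triangle angle sum property, the three interior angles of any triangle add up to 180°.
We know angle A = 45° and angle B = 94°, so their sum is 139°.
Therefore angle C = 180° - 139° = 41°.

41 degrees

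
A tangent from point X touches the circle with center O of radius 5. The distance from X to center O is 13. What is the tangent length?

The tangent, radius, and line from the external point to the center form a right triangle.
The right angle is where the tangent meets the radius.
By the Pythagorean theorem: tangent² + 5² = 13²
tangent² = 169 - 25 = 144
tangent = 12

12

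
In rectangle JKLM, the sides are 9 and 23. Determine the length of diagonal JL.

d = sqrt(9^2 + 23^2) = sqrt(610)

sqrt(610)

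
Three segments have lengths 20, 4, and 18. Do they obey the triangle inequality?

For three segments to close into a triangle, no single side can be as long as the other two combined.
The longest side is 20, and 4 + 18 = 22 > 20.
A triangle can be formed.

Yes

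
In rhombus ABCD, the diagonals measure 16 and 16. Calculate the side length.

In a rhombus, the diagonals bisect each other perpendicularly, creating four congruent right triangles.
Each triangle has legs 8 (half of 16) and 8 (half of 16).
The hypotenuse of each right triangle is a side of the rhombus:
side = sqrt(8^2 + 8^2) = sqrt(128) = 8*sqrt(2)

8*sqrt(2)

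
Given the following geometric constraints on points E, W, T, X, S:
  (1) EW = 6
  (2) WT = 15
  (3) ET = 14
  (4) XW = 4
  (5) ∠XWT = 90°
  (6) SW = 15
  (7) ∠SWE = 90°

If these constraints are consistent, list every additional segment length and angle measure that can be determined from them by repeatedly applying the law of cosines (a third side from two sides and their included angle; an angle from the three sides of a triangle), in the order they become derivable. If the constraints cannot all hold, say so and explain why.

The constraints are consistent. Derivable facts, in order:
After 1 step:
- ES = 3·√29
- TX ≈ 15.52
- ∠ETW = 23.56°
- ∠EWT = 68.83°
- ∠TEW = 87.61°
After 2 steps:
- ∠ESW = 21.8°
- ∠SEW = 68.2°
- ∠TXW = 75.07°
- ∠WTX = 14.93°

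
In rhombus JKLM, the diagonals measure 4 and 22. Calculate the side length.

Half-diagonals are 2 and 11. side = sqrt(2^2 + 11^2) = sqrt(125) = 5*sqrt(5)

5*sqrt(5)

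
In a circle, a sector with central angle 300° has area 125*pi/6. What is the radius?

The sector covers 300°/360° = 5/6 of the full circle.
Full circle area = 125*pi/6 / 5/6 = 25*pi.
Since full area = πr², we get r² = 25*pi/π = 25, so r = 5.

5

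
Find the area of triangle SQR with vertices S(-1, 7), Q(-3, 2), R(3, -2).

Shoelace: Area = (1/2)|-1(2--2) + -3(-2-7) + 3(7-2)| = (1/2)(38) = 19

19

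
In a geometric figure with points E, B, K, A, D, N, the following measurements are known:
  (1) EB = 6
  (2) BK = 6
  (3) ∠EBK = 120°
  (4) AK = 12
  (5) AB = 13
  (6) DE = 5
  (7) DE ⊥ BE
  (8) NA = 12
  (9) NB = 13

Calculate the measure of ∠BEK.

Step 1: By the law of cosines on triangle EBK: EK² = 6² + 6² − 2·6·6·cos(120°) = 108, so EK = 6·√3.
Step 2: By the inverse law of cosines on triangle BEK: cos(∠BEK) = (6² + (6·√3)² − 6²) / (2·6·6·√3) = 108/124.71 = 0.866, so ∠BEK = 30°.

Therefore, the measure of angle ∠BEK = 30°.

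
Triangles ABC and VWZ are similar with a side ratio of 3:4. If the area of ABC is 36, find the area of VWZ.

Area ratio = (3/4)^2 = 9/16. Area of VWZ = 36 * 16/9 = 64.

64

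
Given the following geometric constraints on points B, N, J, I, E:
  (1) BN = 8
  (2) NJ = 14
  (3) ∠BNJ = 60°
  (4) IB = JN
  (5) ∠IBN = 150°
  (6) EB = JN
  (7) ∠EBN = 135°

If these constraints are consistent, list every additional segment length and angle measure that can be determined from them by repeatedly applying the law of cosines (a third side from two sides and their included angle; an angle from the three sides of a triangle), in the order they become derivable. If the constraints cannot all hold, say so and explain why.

The constraints are consistent. Derivable facts, in order:
After 1 step:
- BJ = 2·√37
- NE ≈ 20.45
- NI ≈ 21.31
After 2 steps:
- ∠BEN = 16.05°
- ∠BIN = 10.82°
- ∠BJN = 34.72°
- ∠BNE = 28.95°
- ∠BNI = 19.18°
- ∠JBN = 85.28°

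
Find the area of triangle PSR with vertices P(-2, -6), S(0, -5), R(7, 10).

Using the Shoelace formula for a triangle:
Area = (1/2)|x0(y1 - y2) + x1(y2 - y0) + x2(y0 - y1)|
Area = (1/2)|-2(-5 - 10) + 0(10 - -6) + 7(-6 - -5)|
Area = (1/2)|30 + 0 + -7|
Area = (1/2)|23|
Area = (1/2)(23)
Area = 23/2

23/2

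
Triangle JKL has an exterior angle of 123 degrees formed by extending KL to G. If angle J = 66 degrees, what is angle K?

By the exterior angle theorem: exterior angle = sum of remote interior angles.
123 = 66 + angle K
angle K = 123 - 66 = 57 degrees

57 degrees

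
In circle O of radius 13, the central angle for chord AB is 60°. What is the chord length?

Chord = 2(13) sin(30°) = 13

13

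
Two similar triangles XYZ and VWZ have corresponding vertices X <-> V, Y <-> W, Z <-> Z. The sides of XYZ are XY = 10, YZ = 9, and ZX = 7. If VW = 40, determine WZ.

k = 40/10 = 4. WZ = 4 * 9 = 36.

36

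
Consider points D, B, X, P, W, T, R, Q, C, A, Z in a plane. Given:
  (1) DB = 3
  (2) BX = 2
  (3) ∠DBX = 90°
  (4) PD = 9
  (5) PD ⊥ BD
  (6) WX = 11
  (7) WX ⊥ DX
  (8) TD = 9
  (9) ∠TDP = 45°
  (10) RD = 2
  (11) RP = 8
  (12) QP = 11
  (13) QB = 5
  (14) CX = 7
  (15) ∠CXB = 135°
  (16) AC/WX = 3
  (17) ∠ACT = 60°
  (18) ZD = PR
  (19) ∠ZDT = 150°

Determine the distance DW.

Step 1: By the law of cosines on triangle DBX: DX² = 3² + 2² − 2·3·2·cos(90°) = 13, so DX = √13.
Step 2: By the law of cosines on triangle DXW: DW² = √13² + 11² − 2·√13·11·cos(90°) = 134, so DW = √134.

Therefore, the length of DW = √134.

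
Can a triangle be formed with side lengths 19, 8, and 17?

Yes.
The triangle inequality requires that the sum of any two sides exceeds the third.
Here 8 + 17 = 25 > 19, so the condition is met.

Yes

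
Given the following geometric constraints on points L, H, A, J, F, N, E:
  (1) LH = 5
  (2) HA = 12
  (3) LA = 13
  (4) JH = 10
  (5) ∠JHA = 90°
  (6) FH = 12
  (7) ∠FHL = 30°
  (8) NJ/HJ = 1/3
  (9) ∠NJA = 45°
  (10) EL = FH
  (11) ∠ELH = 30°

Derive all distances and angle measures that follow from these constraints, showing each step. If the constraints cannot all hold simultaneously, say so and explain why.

The constraints are consistent.

From the given relations:
  NJ = 1/3·HJ = 1/3·10 ≈ 3.33
  EL = FH = 12

Step 1: From LH = 5, HF = 12, and ∠LHF = 30°, by the law of cosines:
  LF² = LH² + HF² - 2·LH·HF·cos(30°) = 25 + 144 - 103.9 = 65.08
  LF ≈ 8.07

Step 2: From HL = 5, LE = 12, and ∠HLE = 30°, by the law of cosines:
  HE² = HL² + LE² - 2·HL·LE·cos(30°) = 25 + 144 - 103.9 = 65.08
  HE ≈ 8.07

Step 3: From AH = 12, HJ = 10, and ∠AHJ = 90°, by the law of cosines:
  AJ² = AH² + HJ² - 2·AH·HJ·cos(90°) = 144 + 100 - 0 = 244
  AJ = 2·√61

Step 4: From LA = 13, LH = 5, AH = 12, by the inverse law of cosines:
  cos(∠ALH) = (LA² + LH² - AH²) / (2·LA·LH)
  ∠ALH = 67.38°

Step 5: From HA = 12, HL = 5, AL = 13, by the inverse law of cosines:
  cos(∠AHL) = (HA² + HL² - AL²) / (2·HA·HL)
  ∠AHL = 90°

Step 6: From AH = 12, AL = 13, HL = 5, by the inverse law of cosines:
  cos(∠HAL) = (AH² + AL² - HL²) / (2·AH·AL)
  ∠HAL = 22.62°

Step 7: From AJ = 2·√61, JN = 3.33, and ∠AJN = 45°, by the law of cosines:
  AN² = AJ² + JN² - 2·AJ·JN·cos(45°) = 244 + 11.11 - 73.64 = 181.5
  AN ≈ 13.47

Step 8: From LF = 8.07, LH = 5, FH = 12, by the inverse law of cosines:
  cos(∠FLH) = (LF² + LH² - FH²) / (2·LF·LH)
  ∠FLH = 131.95°

Step 9: From HE = 8.07, HL = 5, EL = 12, by the inverse law of cosines:
  cos(∠EHL) = (HE² + HL² - EL²) / (2·HE·HL)
  ∠EHL = 131.95°

Step 10: From AH = 12, AJ = 2·√61, HJ = 10, by the inverse law of cosines:
  cos(∠HAJ) = (AH² + AJ² - HJ²) / (2·AH·AJ)
  ∠HAJ = 39.81°

Step 11: From JA = 2·√61, JH = 10, AH = 12, by the inverse law of cosines:
  cos(∠AJH) = (JA² + JH² - AH²) / (2·JA·JH)
  ∠AJH = 50.19°

Step 12: From FH = 12, FL = 8.07, HL = 5, by the inverse law of cosines:
  cos(∠HFL) = (FH² + FL² - HL²) / (2·FH·FL)
  ∠HFL = 18.05°

Step 13: From EH = 8.07, EL = 12, HL = 5, by the inverse law of cosines:
  cos(∠HEL) = (EH² + EL² - HL²) / (2·EH·EL)
  ∠HEL = 18.05°

Step 14: From AJ = 2·√61, AN = 13.47, JN = 3.33, by the inverse law of cosines:
  cos(∠JAN) = (AJ² + AN² - JN²) / (2·AJ·AN)
  ∠JAN = 10.08°

Step 15: From NA = 13.47, NJ = 3.33, AJ = 2·√61, by the inverse law of cosines:
  cos(∠ANJ) = (NA² + NJ² - AJ²) / (2·NA·NJ)
  ∠ANJ = 124.92°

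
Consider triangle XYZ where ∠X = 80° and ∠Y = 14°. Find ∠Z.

By the triangle angle sum property, the three interior angles of any triangle add up to 180°.
We know angle X = 80° and angle Y = 14°, so their sum is 94°.
Therefore angle Z = 180° - 94° = 86°.

86 degrees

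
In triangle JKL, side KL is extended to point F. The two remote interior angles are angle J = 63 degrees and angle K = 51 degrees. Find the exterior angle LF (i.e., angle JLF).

Exterior angle = 63 + 51 = 114 degrees (exterior angle theorem).

114 degrees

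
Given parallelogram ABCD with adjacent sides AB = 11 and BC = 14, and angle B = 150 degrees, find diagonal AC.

Using the law of cosines:
d^2 = 11^2 + 14^2 - 2(11)(14)cos(150 degrees)
d^2 = 121 + 196 - 308*-sqrt(3)/2
d^2 = 154*sqrt(3) + 317
d = sqrt(154*sqrt(3) + 317)

sqrt(154*sqrt(3) + 317)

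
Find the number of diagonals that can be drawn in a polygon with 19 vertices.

The number of diagonals in an n-gon is n(n - 3)/2.
For n = 19: 19(19 - 3)/2 = 19 × 16 / 2 = 152.

152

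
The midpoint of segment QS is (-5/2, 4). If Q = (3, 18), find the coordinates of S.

Using the midpoint formula: M = ((x1 + x2)/2, (y1 + y2)/2)
We know M = (-5/2, 4) and Q = (3, 18)
For x: -5/2 = (3 + x2)/2, so x2 = 2*-5/2 - 3 = -8
For y: 4 = (18 + y2)/2, so y2 = 2*4 - 18 = -10
S = (-8, -10)

(-8, -10)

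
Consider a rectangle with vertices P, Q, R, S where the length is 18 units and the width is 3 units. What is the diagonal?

d = sqrt(18^2 + 3^2) = sqrt(333) = 3*sqrt(37)

3*sqrt(37)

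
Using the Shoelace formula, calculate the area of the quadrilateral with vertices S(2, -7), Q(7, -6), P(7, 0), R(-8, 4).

The Shoelace formula works by pairing each vertex with the next (cycling back to the first).
For each pair, compute x_i*y_(i+1) - x_(i+1)*y_i:
  (2*-6 - 7*-7) = 37
  (7*0 - 7*-6) = 42
  (7*4 - -8*0) = 28
  (-8*-7 - 2*4) = 48
Taking half the absolute value of the total: Area = (1/2)(155) = 155/2.

155/2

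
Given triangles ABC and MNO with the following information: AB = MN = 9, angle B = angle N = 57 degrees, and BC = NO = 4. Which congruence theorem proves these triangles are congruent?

The given information provides:
AB = MN = 9, angle B = angle N = 57 degrees, and BC = NO = 4
This matches the SAS congruence theorem.
Two pairs of corresponding sides and the included angle are equal (Side-Angle-Side).

SAS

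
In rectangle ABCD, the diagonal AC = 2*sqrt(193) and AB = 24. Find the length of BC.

Using the Pythagorean theorem: d^2 = a^2 + b^2
b^2 = d^2 - a^2
b^2 = 772 - 576
b^2 = 196
b = sqrt(196) = 14

14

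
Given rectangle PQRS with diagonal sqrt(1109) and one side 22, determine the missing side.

The diagonal of a rectangle forms a right triangle with the two sides.
Rearranging the Pythagorean theorem: missing side = sqrt(d^2 - known^2).
= sqrt(1109 - 484) = sqrt(625) = 25.

25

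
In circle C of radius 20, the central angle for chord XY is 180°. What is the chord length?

Chord length = 2r sin(θ/2)
= 2 × 20 × sin(180°/2)
= 2 × 20 × sin(90°)
= 40

40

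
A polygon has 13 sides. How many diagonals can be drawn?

Total line segments between 13 vertices = C(13,2) = 78.
Subtract the 13 sides: 78 - 13 = 65 diagonals.

65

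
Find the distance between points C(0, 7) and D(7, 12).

d = sqrt((7 - 0)^2 + (12 - 7)^2)
d = sqrt(7^2 + 5^2)
d = sqrt(49 + 25)
d = sqrt(74)

sqrt(74)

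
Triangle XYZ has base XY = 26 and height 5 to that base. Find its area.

Area = (1/2)(26)(5) = 65

65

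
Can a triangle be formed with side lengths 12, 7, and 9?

Check all three triangle inequalities:
12 + 7 = 19 > 9 ✓
12 + 9 = 21 > 7 ✓
7 + 9 = 16 > 12 ✓
All conditions hold, so these sides form a valid triangle.

Yes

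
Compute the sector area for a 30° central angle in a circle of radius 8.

The full circle has area πr² = π(8)² = 64*pi.
The sector covers 30° out of 360°, a fraction of 1/12.
Sector area = 64*pi × 1/12 = 16*pi/3.

16*pi/3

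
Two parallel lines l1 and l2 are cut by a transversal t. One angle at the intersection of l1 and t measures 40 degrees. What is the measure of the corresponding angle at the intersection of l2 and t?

Corresponding angles formed by parallel lines and a transversal are equal.
The given angle is 40 degrees.
The corresponding angle = 40 degrees.

40 degrees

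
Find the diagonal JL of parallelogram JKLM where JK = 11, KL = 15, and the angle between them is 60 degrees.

The diagonal of a parallelogram can be found by treating two adjacent sides and the diagonal as a triangle.
Applying the law of cosines with sides 11, 15 and included angle 60°:
d^2 = 121 + 225 - 330*cos(60°) = 181
d = sqrt(181)

sqrt(181)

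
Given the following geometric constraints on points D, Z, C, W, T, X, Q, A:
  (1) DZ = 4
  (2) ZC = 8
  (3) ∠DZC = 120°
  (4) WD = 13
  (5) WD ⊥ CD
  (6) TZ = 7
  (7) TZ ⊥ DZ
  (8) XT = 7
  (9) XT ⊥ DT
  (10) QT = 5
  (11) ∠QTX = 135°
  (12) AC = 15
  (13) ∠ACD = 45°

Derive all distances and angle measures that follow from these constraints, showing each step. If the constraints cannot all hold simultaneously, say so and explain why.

The constraints are consistent.

Step 1: From DZ = 4, ZC = 8, and ∠DZC = 120°, by the law of cosines:
  DC² = DZ² + ZC² - 2·DZ·ZC·cos(120°) = 16 + 64 + 32 = 112
  DC = 4·√7

Step 2: From DZ = 4, ZT = 7, and ∠DZT = 90°, by the law of cosines:
  DT² = DZ² + ZT² - 2·DZ·ZT·cos(90°) = 16 + 49 - 0 = 65
  DT = √65

Step 3: From XT = 7, TQ = 5, and ∠XTQ = 135°, by the law of cosines:
  XQ² = XT² + TQ² - 2·XT·TQ·cos(135°) = 49 + 25 + 49.5 = 123.5
  XQ ≈ 11.11

Step 4: From DT = √65, TX = 7, and ∠DTX = 90°, by the law of cosines:
  DX² = DT² + TX² - 2·DT·TX·cos(90°) = 65 + 49 - 0 = 114
  DX = √114

Step 5: From DC = 4·√7, CA = 15, and ∠DCA = 45°, by the law of cosines:
  DA² = DC² + CA² - 2·DC·CA·cos(45°) = 112 + 225 - 224.5 = 112.5
  DA ≈ 10.61

Step 6: From CD = 4·√7, DW = 13, and ∠CDW = 90°, by the law of cosines:
  CW² = CD² + DW² - 2·CD·DW·cos(90°) = 112 + 169 - 0 = 281
  CW ≈ 16.76

Step 7: From DC = 4·√7, DZ = 4, CZ = 8, by the inverse law of cosines:
  cos(∠CDZ) = (DC² + DZ² - CZ²) / (2·DC·DZ)
  ∠CDZ = 40.89°

Step 8: From DT = √65, DZ = 4, TZ = 7, by the inverse law of cosines:
  cos(∠TDZ) = (DT² + DZ² - TZ²) / (2·DT·DZ)
  ∠TDZ = 60.26°

Step 9: From CD = 4·√7, CZ = 8, DZ = 4, by the inverse law of cosines:
  cos(∠DCZ) = (CD² + CZ² - DZ²) / (2·CD·CZ)
  ∠DCZ = 19.11°

Step 10: From TD = √65, TZ = 7, DZ = 4, by the inverse law of cosines:
  cos(∠DTZ) = (TD² + TZ² - DZ²) / (2·TD·TZ)
  ∠DTZ = 29.74°

Step 11: From XQ = 11.11, XT = 7, QT = 5, by the inverse law of cosines:
  cos(∠QXT) = (XQ² + XT² - QT²) / (2·XQ·XT)
  ∠QXT = 18.55°

Step 12: From QT = 5, QX = 11.11, TX = 7, by the inverse law of cosines:
  cos(∠TQX) = (QT² + QX² - TX²) / (2·QT·QX)
  ∠TQX = 26.45°

Step 13: From DA = 10.61, DC = 4·√7, AC = 15, by the inverse law of cosines:
  cos(∠ADC) = (DA² + DC² - AC²) / (2·DA·DC)
  ∠ADC = 90.13°

Step 14: From DT = √65, DX = √114, TX = 7, by the inverse law of cosines:
  cos(∠TDX) = (DT² + DX² - TX²) / (2·DT·DX)
  ∠TDX = 40.97°

Step 15: From CD = 4·√7, CW = 16.76, DW = 13, by the inverse law of cosines:
  cos(∠DCW) = (CD² + CW² - DW²) / (2·CD·CW)
  ∠DCW = 50.85°

Step 16: From WC = 16.76, WD = 13, CD = 4·√7, by the inverse law of cosines:
  cos(∠CWD) = (WC² + WD² - CD²) / (2·WC·WD)
  ∠CWD = 39.15°

Step 17: From XD = √114, XT = 7, DT = √65, by the inverse law of cosines:
  cos(∠DXT) = (XD² + XT² - DT²) / (2·XD·XT)
  ∠DXT = 49.03°

Step 18: From AC = 15, AD = 10.61, CD = 4·√7, by the inverse law of cosines:
  cos(∠CAD) = (AC² + AD² - CD²) / (2·AC·AD)
  ∠CAD = 44.87°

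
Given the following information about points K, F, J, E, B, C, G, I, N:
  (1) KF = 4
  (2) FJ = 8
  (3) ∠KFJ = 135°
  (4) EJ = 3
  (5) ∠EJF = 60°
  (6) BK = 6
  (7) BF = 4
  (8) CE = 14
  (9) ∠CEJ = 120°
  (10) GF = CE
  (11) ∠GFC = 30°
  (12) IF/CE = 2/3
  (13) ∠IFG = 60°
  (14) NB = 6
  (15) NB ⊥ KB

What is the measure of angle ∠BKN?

Step 1: By the law of cosines on triangle KBN: KN² = 6² + 6² − 2·6·6·cos(90°) = 72, so KN = 6·√2.
Step 2: By the inverse law of cosines on triangle BKN: cos(∠BKN) = (6² + (6·√2)² − 6²) / (2·6·6·√2) = 72/101.82 = 0.7071, so ∠BKN = 45°.

Therefore, the measure of angle ∠BKN = 45°.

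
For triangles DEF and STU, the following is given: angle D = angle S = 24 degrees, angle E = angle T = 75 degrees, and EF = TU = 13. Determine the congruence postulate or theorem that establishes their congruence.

The given information matches AAS: Two pairs of corresponding angles and a non-included side are equal (Angle-Angle-Side).

AAS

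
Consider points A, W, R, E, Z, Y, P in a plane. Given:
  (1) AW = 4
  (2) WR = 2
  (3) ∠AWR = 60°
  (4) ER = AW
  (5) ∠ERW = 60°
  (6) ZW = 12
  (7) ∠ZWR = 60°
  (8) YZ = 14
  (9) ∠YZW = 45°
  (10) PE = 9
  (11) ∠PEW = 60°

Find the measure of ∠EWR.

From the given relations: ER = AW = 4.
Step 1: By the law of cosines on triangle WRE: WE² = 2² + 4² − 2·2·4·cos(60°) = 12, so WE = 2·√3.
Step 2: By the inverse law of cosines on triangle EWR: cos(∠EWR) = ((2·√3)² + 2² − 4²) / (2·2·√3·2) = 0/13.86 = 0, so ∠EWR = 90°.

Therefore, the measure of angle ∠EWR = 90°.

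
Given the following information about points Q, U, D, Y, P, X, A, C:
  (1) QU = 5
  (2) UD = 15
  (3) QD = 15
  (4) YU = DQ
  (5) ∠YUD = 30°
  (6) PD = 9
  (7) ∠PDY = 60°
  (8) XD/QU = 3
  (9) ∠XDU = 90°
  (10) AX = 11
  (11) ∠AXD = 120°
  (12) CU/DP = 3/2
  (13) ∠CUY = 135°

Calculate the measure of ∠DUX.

From the given relations: XD = 3·QU = 3·5 = 15.
Step 1: By the law of cosines on triangle UDX: UX² = 15² + 15² − 2·15·15·cos(90°) = 450, so UX = 15·√2.
Step 2: By the inverse law of cosines on triangle DUX: cos(∠DUX) = (15² + (15·√2)² − 15²) / (2·15·15·√2) = 450/636.4 = 0.7071, so ∠DUX = 45°.

Therefore, the measure of angle ∠DUX = 45°.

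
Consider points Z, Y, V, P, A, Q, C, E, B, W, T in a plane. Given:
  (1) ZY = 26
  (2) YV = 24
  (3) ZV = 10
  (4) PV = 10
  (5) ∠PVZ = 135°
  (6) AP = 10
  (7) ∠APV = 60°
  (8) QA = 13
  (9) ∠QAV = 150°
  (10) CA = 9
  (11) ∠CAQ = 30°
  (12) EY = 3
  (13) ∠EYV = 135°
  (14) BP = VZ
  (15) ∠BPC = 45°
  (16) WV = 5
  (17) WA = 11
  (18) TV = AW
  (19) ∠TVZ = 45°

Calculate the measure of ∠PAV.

Step 1: By the law of cosines on triangle APV: AV² = 10² + 10² − 2·10·10·cos(60°) = 100, so AV = 10.
Step 2: By the inverse law of cosines on triangle PAV: cos(∠PAV) = (10² + 10² − 10²) / (2·10·10) = 100/200 = 0.5, so ∠PAV = 60°.

Therefore, the measure of angle ∠PAV = 60°.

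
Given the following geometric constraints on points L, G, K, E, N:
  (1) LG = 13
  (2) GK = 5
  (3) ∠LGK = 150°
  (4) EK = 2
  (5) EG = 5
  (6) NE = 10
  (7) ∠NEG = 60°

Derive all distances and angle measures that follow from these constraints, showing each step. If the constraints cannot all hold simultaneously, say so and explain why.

The constraints are consistent.

Step 1: From LG = 13, GK = 5, and ∠LGK = 150°, by the law of cosines:
  LK² = LG² + GK² - 2·LG·GK·cos(150°) = 169 + 25 + 112.6 = 306.6
  LK ≈ 17.51

Step 2: From GE = 5, EN = 10, and ∠GEN = 60°, by the law of cosines:
  GN² = GE² + EN² - 2·GE·EN·cos(60°) = 25 + 100 - 50 = 75
  GN = 5·√3

Step 3: From GE = 5, GK = 5, EK = 2, by the inverse law of cosines:
  cos(∠EGK) = (GE² + GK² - EK²) / (2·GE·GK)
  ∠EGK = 23.07°

Step 4: From KE = 2, KG = 5, EG = 5, by the inverse law of cosines:
  cos(∠EKG) = (KE² + KG² - EG²) / (2·KE·KG)
  ∠EKG = 78.46°

Step 5: From EG = 5, EK = 2, GK = 5, by the inverse law of cosines:
  cos(∠GEK) = (EG² + EK² - GK²) / (2·EG·EK)
  ∠GEK = 78.46°

Step 6: From LG = 13, LK = 17.51, GK = 5, by the inverse law of cosines:
  cos(∠GLK) = (LG² + LK² - GK²) / (2·LG·LK)
  ∠GLK = 8.21°

Step 7: From GE = 5, GN = 5·√3, EN = 10, by the inverse law of cosines:
  cos(∠EGN) = (GE² + GN² - EN²) / (2·GE·GN)
  ∠EGN = 90°

Step 8: From KG = 5, KL = 17.51, GL = 13, by the inverse law of cosines:
  cos(∠GKL) = (KG² + KL² - GL²) / (2·KG·KL)
  ∠GKL = 21.79°

Step 9: From NE = 10, NG = 5·√3, EG = 5, by the inverse law of cosines:
  cos(∠ENG) = (NE² + NG² - EG²) / (2·NE·NG)
  ∠ENG = 30°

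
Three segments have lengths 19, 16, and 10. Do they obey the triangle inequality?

Sort the sides: 10, 16, 19.
It suffices to check that the sum of the two smallest exceeds the largest:
10 + 16 = 26 > 19. ✓
Yes, a valid triangle can be formed.

Yes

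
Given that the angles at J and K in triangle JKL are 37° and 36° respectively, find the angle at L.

Let angle L = x. Then 37 + 36 + x = 180.
x = 180 - 73 = 107 degrees.

107 degrees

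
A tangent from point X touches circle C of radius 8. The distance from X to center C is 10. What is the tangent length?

Let T be the point of tangency. Then CT ⊥ XT (radius ⊥ tangent).
In right triangle CTX: CX² = CT² + XT²
10² = 8² + XT²
XT² = 36, XT = 6

6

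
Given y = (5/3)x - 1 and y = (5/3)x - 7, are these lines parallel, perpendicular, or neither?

Slope of line 1: m1 = 5/3
Slope of line 2: m2 = 5/3
Since m1 = m2 = 5/3, the lines are parallel.

Parallel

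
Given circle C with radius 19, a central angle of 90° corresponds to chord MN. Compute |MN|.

Chord = 2(19) sin(45°) = 19*sqrt(2)

19*sqrt(2)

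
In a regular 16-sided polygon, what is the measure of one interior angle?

Each interior angle of a regular n-gon is (n - 2) * 180 / n.
For n = 16: (16 - 2) * 180 / 16 = 2520/16 = 315/2 degrees.

315/2 degrees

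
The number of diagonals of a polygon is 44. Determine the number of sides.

Using d = n(n - 3)/2, we solve 44 = n(n - 3)/2.
So n(n - 3) = 88.
Testing n = 11: 11 * 8 = 88 = 88. Correct.
The polygon has 11 sides.

11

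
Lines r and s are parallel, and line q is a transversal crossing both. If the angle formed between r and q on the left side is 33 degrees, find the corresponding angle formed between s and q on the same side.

Corresponding angles are equal: 33 degrees.

33 degrees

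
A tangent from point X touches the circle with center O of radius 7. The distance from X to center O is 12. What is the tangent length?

The tangent, radius, and line from the external point to the center form a right triangle.
The right angle is where the tangent meets the radius.
By the Pythagorean theorem: tangent² + 7² = 12²
tangent² = 144 - 49 = 95
tangent = sqrt(95)

sqrt(95)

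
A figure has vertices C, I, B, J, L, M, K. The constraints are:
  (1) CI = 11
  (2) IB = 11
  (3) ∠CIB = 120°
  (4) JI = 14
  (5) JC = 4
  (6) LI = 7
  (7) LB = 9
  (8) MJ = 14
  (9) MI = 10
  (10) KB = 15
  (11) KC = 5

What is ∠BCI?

Step 1: By the law of cosines on triangle CIB: CB² = 11² + 11² − 2·11·11·cos(120°) = 363, so CB = 11·√3.
Step 2: By the inverse law of cosines on triangle BCI: cos(∠BCI) = ((11·√3)² + 11² − 11²) / (2·11·√3·11) = 363/419.16 = 0.866, so ∠BCI = 30°.

Therefore, the measure of angle ∠BCI = 30°.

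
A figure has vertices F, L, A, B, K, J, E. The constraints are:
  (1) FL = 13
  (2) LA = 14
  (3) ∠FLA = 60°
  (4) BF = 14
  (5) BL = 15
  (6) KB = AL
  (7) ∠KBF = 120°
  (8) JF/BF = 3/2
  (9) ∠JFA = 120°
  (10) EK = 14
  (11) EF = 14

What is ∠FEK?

From the given relations: KB = AL = 14.
Step 1: By the law of cosines on triangle FBK: FK² = 14² + 14² − 2·14·14·cos(120°) = 588, so FK = 14·√3.
Step 2: By the inverse law of cosines on triangle FEK: cos(∠FEK) = (14² + 14² − (14·√3)²) / (2·14·14) = -196/392 = -0.5, so ∠FEK = 120°.

Therefore, the measure of angle ∠FEK = 120°.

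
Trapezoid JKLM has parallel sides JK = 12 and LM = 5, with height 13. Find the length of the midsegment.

The midsegment (median) of a trapezoid connects the midpoints of the non-parallel sides.
Its length is the average of the two bases: (12 + 5) / 2 = 17/2.

17/2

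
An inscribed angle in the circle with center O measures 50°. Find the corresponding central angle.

By the inscribed angle theorem, the central angle is twice the inscribed angle.
Central angle = 2 × 50° = 100°

100°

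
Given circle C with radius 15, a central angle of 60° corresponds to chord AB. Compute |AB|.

Chord = 2(15) sin(30°) = 15

15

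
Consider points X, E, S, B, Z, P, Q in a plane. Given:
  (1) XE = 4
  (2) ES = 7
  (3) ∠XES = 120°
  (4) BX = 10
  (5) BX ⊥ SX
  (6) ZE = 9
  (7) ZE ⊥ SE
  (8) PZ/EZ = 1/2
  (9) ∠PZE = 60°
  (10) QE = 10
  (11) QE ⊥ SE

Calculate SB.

Step 1: By the law of cosines on triangle SEX: SX² = 7² + 4² − 2·7·4·cos(120°) = 93, so SX = √93.
Step 2: By the law of cosines on triangle SXB: SB² = √93² + 10² − 2·√93·10·cos(90°) = 193, so SB = √193.

Therefore, the length of SB = √193.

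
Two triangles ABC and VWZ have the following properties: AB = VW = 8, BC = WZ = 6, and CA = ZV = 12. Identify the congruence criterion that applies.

Consider the given information: AB = VW = 8, BC = WZ = 6, and CA = ZV = 12
This is not SAS or ASA: SAS requires two sides and the included angle between them. ASA requires two angles and the side between them.
The correct criterion is SSS. All three pairs of corresponding sides are equal (Side-Side-Side).

SSS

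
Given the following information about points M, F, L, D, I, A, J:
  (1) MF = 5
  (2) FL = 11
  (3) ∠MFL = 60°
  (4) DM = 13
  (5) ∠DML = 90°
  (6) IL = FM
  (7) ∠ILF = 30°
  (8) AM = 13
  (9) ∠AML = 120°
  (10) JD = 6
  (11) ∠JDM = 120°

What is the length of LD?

Step 1: By the law of cosines on triangle LFM: LM² = 11² + 5² − 2·11·5·cos(60°) = 91, so LM = √91.
Step 2: By the law of cosines on triangle LMD: LD² = √91² + 13² − 2·√91·13·cos(90°) = 260, so LD = 2·√65.

Therefore, the length of LD = 2·√65.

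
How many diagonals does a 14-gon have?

The number of diagonals in an n-gon is n(n - 3)/2.
For n = 14: 14(14 - 3)/2 = 14 × 11 / 2 = 77.

77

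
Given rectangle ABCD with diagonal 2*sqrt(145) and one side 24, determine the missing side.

Using the Pythagorean theorem: d^2 = a^2 + b^2
b^2 = d^2 - a^2
b^2 = 580 - 576
b^2 = 4
b = sqrt(4) = 2

2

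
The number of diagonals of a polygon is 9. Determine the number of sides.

Using d = n(n - 3)/2, we solve 9 = n(n - 3)/2.
So n(n - 3) = 18.
Testing n = 6: 6 * 3 = 18 = 18. Correct.
The polygon has 6 sides.

6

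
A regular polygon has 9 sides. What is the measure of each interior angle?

Each interior angle of a regular n-gon is (n - 2) * 180 / n.
For n = 9: (9 - 2) * 180 / 9 = 1260/9 = 140 degrees.

140 degrees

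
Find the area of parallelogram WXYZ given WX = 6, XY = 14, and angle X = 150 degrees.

Area = a * b * sin(theta)
Area = 6 * 14 * sin(150 degrees)
Area = 84 * 1/2
Area = 42

42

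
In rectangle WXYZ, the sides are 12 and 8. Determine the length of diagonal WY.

Using the Pythagorean theorem:
d² = 12² + 8² = 144 + 64 = 208
d = sqrt(208) = 4*sqrt(13)

4*sqrt(13)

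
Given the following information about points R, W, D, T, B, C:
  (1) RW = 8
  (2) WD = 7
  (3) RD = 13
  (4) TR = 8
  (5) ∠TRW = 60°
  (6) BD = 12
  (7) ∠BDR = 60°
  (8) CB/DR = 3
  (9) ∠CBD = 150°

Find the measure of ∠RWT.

Step 1: By the law of cosines on triangle WRT: WT² = 8² + 8² − 2·8·8·cos(60°) = 64, so WT = 8.
Step 2: By the inverse law of cosines on triangle RWT: cos(∠RWT) = (8² + 8² − 8²) / (2·8·8) = 64/128 = 0.5, so ∠RWT = 60°.

Therefore, the measure of angle ∠RWT = 60°.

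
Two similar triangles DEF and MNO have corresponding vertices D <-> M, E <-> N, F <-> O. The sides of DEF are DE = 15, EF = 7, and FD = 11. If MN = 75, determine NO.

Similar triangles have proportional sides. Setting up the proportion:
MN / DE = NO / EF
75 / 15 = NO / 7
NO = 7 * 75 / 15 = 35.

35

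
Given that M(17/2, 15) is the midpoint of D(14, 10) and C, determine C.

Using the midpoint formula: M = ((x1 + x2)/2, (y1 + y2)/2)
We know M = (17/2, 15) and D = (14, 10)
For x: 17/2 = (14 + x2)/2, so x2 = 2*17/2 - 14 = 3
For y: 15 = (10 + y2)/2, so y2 = 2*15 - 10 = 20
C = (3, 20)

(3, 20)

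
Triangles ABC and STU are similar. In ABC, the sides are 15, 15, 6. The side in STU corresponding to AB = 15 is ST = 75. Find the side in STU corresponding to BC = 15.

Similar triangles have proportional sides. Setting up the proportion:
ST / AB = TU / BC
75 / 15 = TU / 15
TU = 15 * 75 / 15 = 75.

75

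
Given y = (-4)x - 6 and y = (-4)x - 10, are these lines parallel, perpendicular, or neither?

Slope of line 1: m1 = -4
Slope of line 2: m2 = -4
Two lines are parallel if and only if they have equal slopes (or both are vertical).
Here m1 = m2 = -4, confirming the lines are parallel.

Parallel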